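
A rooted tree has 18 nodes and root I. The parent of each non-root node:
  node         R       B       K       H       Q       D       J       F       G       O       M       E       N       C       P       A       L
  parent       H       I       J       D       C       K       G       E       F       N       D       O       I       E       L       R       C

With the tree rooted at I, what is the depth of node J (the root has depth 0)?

I → N → O → E → F → G → J — 6 edges.

6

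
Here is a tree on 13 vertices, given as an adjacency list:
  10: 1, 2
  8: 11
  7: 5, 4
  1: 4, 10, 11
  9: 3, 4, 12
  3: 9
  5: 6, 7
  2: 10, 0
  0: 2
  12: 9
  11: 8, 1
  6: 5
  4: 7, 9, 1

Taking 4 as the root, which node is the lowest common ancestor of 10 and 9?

4

Path 10→root: 10 1 4; path 9→root: 9 4.
First common node: 4.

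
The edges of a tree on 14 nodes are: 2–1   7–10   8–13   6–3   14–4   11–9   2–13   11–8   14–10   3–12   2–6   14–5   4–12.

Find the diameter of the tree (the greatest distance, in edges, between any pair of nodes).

Starting from 9, a farthest node is 7 at distance 11.
One longest path: 9 - 11 - 8 - 13 - 2 - 6 - 3 - 12 - 4 - 14 - 10 - 7.
So the diameter is 11.

11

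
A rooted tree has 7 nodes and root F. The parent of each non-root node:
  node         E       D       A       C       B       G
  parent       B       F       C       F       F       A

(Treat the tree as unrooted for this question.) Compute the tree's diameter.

5

BFS from G reaches E last, at distance 5; BFS from E confirms no node is farther.
Path: G – A – C – F – B – E.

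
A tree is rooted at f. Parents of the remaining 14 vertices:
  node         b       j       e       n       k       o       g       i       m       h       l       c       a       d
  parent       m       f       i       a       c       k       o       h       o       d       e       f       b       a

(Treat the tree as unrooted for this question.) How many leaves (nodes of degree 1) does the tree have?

Exactly 4 nodes have a single neighbour: g, j, l, n.

4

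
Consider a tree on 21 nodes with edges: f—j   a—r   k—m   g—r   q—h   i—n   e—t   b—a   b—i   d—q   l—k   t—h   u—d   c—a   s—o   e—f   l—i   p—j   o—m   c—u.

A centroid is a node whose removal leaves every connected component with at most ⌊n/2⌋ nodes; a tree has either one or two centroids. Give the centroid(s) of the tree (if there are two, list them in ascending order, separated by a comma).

Delete a: the remaining components have sizes 10, 8, 2. Max 10 ≤ 10, so a is a centroid.
No neighbour of a does as well, so a is the unique centroid.

a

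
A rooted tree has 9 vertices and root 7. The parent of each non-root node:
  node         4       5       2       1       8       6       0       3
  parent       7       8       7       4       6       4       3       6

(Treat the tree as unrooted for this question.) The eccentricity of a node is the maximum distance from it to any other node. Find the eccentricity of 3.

Distances from 3 peak at 4, attained at 2.
3-6-4-7-2

4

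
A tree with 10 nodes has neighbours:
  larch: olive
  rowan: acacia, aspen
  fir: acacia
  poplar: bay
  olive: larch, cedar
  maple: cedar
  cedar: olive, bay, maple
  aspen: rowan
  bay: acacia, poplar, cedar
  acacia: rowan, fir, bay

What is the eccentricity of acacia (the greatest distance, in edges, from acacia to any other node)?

4

The node farthest from acacia is larch, via acacia–bay–cedar–olive–larch — 4 edges.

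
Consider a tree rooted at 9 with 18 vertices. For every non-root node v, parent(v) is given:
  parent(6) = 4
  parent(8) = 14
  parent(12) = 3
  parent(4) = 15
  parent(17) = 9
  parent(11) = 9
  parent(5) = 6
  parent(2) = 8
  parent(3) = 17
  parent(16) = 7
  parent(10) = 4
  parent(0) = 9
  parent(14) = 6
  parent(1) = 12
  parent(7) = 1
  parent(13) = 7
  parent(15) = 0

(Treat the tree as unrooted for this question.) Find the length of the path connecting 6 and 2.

3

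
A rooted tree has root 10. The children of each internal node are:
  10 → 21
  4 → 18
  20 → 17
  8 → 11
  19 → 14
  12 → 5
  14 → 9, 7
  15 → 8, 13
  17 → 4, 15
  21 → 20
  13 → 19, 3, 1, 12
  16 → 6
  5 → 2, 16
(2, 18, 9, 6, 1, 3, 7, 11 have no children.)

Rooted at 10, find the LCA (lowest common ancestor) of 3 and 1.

Path 3→root: 3 13 15 17 20 21 10; path 1→root: 1 13 15 17 20 21 10.
First common node: 13.

13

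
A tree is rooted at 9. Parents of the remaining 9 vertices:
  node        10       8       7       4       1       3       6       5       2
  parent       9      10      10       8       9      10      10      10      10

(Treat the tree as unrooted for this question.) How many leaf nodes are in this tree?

7

Degree-1 nodes: 1, 2, 3, 4, 5, 6, 7 — 7 of them.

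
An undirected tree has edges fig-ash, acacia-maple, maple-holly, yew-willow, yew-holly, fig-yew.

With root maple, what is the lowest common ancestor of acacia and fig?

Path acacia→root: acacia maple; path fig→root: fig yew holly maple.
First common node: maple.

maple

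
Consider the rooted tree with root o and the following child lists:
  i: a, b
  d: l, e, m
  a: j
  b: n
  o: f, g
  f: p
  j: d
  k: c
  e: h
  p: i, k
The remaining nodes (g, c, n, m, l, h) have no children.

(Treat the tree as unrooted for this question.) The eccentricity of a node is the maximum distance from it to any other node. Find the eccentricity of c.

8

A farthest node from c is h.
The path c-k-p-i-a-j-d-e-h has 8 edges.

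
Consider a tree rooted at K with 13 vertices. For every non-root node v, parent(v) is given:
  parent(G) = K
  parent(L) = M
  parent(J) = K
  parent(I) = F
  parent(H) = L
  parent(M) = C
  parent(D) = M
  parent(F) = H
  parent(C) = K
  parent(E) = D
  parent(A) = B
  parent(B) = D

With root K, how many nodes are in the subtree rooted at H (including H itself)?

3

Descendants of H (including itself): H, F, I. That's 3.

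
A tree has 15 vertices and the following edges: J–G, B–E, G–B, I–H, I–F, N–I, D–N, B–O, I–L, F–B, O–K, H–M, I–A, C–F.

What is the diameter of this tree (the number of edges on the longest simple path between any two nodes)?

BFS from K reaches D last, at distance 6; BFS from D confirms no node is farther.
Path: K-O-B-F-I-N-D.

6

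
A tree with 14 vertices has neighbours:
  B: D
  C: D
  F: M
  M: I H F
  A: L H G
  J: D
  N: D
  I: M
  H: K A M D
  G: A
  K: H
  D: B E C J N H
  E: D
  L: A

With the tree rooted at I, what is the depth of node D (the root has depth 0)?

Path from I to D: I – M – H – D, which has 3 edges.

3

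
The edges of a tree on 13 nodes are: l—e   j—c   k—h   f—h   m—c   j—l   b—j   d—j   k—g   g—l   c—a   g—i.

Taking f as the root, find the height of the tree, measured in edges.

The longest root-to-leaf path is f-h-k-g-l-j-c-a (7 edges).

7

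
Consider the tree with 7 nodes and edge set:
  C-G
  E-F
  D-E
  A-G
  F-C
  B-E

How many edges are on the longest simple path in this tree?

5

Starting from B, a farthest node is A at distance 5.
One longest path: B - E - F - C - G - A.
So the diameter is 5.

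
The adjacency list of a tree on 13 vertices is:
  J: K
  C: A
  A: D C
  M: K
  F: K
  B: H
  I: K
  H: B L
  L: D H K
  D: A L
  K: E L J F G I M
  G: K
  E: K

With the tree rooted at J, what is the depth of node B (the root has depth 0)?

4

Climbing from B to the root: B – H – L – K – J. That's 4 steps.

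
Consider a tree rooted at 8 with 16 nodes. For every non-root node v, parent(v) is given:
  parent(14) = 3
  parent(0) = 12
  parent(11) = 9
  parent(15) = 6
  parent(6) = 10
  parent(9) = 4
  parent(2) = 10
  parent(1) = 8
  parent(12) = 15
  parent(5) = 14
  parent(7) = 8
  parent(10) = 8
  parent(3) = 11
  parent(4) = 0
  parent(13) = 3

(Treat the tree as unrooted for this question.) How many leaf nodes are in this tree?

The leaves are 1, 2, 5, 7, 13.
That is 5 leaves.

5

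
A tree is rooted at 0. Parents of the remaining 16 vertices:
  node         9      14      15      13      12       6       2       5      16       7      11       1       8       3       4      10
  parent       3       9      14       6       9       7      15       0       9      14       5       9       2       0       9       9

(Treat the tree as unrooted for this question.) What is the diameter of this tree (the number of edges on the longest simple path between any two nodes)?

A longest path is 11 – 5 – 0 – 3 – 9 – 14 – 15 – 2 – 8, with 8 edges.

8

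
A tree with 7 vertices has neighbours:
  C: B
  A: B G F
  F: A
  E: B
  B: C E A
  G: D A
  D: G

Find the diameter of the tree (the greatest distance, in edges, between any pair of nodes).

4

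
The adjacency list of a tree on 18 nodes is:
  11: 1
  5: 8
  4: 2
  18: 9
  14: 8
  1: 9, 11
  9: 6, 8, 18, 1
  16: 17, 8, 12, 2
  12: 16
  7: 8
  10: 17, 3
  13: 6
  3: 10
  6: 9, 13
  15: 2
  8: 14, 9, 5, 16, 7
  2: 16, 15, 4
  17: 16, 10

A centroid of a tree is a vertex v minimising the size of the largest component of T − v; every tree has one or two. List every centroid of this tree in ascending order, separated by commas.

8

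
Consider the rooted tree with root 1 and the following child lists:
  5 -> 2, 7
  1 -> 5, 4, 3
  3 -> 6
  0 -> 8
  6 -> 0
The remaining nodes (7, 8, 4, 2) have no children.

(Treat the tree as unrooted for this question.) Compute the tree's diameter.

6

Starting from 8, a farthest node is 7 at distance 6.
One longest path: 8 - 0 - 6 - 3 - 1 - 5 - 7.
So the diameter is 6.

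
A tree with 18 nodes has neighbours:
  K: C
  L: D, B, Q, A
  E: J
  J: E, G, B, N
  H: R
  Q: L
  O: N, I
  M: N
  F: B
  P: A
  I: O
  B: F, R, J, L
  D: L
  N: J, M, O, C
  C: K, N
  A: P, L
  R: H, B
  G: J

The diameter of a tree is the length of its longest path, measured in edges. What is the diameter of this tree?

7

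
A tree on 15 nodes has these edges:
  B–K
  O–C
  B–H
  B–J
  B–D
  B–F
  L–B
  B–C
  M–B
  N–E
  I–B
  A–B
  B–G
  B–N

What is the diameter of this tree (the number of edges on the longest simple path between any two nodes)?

A longest path is E-N-B-C-O, with 4 edges.

4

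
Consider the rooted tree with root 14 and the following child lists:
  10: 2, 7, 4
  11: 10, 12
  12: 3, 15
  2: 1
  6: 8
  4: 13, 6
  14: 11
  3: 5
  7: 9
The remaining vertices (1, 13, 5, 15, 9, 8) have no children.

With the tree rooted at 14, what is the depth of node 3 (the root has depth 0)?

3

Path from 14 to 3: 14 – 11 – 12 – 3, which has 3 edges.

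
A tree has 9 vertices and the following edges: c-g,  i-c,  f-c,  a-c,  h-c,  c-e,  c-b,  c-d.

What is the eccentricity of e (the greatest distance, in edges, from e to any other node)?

The node farthest from e is b (h, i, g, f, d, a also at distance 2), via e–c–b — 2 edges.

2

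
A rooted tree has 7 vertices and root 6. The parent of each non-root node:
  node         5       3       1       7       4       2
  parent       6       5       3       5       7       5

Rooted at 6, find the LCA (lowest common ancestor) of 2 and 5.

2's ancestor chain is 2, 5, 6 and 5's is 5, 6; they first meet at 5.

5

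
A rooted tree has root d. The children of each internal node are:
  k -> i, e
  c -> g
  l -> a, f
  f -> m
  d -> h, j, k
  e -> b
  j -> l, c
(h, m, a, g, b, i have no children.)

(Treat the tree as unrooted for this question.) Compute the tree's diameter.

7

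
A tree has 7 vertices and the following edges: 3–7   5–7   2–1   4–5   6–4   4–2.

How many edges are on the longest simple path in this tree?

5

Starting from 1, a farthest node is 3 at distance 5.
One longest path: 1-2-4-5-7-3.
So the diameter is 5.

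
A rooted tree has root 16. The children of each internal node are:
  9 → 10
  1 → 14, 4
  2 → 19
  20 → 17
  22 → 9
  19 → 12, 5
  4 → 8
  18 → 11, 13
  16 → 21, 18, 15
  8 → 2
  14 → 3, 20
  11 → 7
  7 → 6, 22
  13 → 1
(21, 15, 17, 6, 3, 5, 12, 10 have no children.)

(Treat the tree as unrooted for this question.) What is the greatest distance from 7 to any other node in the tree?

9

A farthest node from 7 is 12 (5 also at distance 9).
The path 7–11–18–13–1–4–8–2–19–12 has 9 edges.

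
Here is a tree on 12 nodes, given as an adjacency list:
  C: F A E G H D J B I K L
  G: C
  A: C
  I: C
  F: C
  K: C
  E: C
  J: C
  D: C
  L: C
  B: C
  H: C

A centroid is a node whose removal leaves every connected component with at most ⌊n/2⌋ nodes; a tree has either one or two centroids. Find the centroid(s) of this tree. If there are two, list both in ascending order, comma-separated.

C

Delete C: the remaining components have sizes 1, 1, 1, 1, 1, 1, 1, 1, 1, 1, 1. Max 1 ≤ 6, so C is a centroid.
No neighbour of C does as well, so C is the unique centroid.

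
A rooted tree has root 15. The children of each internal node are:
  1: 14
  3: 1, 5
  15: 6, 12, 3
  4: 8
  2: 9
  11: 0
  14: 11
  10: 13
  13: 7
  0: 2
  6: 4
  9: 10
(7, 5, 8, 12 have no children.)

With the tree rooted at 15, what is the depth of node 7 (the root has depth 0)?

10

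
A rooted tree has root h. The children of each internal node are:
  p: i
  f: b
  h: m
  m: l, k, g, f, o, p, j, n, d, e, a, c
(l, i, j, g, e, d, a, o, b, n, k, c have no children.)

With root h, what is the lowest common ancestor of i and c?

m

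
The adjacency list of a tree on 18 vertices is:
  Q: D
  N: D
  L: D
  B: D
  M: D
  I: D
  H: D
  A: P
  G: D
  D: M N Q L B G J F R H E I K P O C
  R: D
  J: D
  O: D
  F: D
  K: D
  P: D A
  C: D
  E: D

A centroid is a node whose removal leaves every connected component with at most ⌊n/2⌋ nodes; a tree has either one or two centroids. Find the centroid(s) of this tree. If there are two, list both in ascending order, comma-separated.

Delete D: the remaining components have sizes 2, 1, 1, 1, 1, 1, 1, 1, 1, 1, 1, 1, 1, 1, 1, 1. Max 2 ≤ 9, so D is a centroid.
Every other node leaves some component of size > 9, so the centroid is unique.

D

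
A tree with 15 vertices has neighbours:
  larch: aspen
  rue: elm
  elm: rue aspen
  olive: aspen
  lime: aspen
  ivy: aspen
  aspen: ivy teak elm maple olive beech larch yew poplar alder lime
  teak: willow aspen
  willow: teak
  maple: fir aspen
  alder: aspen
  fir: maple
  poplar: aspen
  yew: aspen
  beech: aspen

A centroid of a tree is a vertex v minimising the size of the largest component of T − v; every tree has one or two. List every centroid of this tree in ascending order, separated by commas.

Removing aspen splits the tree into components of sizes 2, 2, 2, 1, 1, 1, 1, 1, 1, 1, 1; the largest is 2 ≤ ⌊15/2⌋ = 7.
Every other node leaves some component of size > 7, so the centroid is unique.

aspen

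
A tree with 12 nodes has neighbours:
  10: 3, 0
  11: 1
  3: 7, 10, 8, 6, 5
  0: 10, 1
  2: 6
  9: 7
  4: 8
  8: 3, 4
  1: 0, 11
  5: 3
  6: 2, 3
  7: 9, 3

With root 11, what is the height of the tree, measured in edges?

The longest root-to-leaf path is 11 – 1 – 0 – 10 – 3 – 7 – 9 (6 edges).

6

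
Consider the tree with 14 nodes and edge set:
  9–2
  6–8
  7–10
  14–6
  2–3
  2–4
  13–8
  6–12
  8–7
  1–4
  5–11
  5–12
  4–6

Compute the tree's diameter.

BFS from 3 reaches 10 last, at distance 6; BFS from 10 confirms no node is farther.
Path: 3 – 2 – 4 – 6 – 8 – 7 – 10.

6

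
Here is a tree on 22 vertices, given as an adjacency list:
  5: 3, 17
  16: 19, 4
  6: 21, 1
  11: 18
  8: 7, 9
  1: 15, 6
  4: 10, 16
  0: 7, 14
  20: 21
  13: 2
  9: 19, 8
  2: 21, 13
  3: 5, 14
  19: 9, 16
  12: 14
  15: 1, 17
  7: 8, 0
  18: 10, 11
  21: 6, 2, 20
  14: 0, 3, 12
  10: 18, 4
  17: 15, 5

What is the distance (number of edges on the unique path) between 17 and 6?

The path is 17 - 15 - 1 - 6, which has 3 edges.

3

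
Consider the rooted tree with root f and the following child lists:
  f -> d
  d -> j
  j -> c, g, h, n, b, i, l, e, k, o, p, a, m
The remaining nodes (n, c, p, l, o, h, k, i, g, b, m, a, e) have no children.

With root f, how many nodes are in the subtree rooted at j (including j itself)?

14

The subtree rooted at j contains: j, c, p, a, e, k, m, o, n, h, i, g, b, l — 14 nodes.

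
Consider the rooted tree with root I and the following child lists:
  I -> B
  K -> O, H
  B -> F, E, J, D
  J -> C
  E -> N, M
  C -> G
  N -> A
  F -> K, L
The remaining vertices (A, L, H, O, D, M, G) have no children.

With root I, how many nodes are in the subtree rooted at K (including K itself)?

Descendants of K (including itself): K, H, O. That's 3.

3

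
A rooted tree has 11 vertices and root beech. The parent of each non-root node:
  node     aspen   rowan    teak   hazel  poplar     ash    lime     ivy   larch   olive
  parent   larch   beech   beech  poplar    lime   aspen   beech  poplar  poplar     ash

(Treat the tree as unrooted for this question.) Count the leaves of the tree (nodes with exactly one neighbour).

Exactly 5 nodes have a single neighbour: hazel, ivy, olive, rowan, teak.

5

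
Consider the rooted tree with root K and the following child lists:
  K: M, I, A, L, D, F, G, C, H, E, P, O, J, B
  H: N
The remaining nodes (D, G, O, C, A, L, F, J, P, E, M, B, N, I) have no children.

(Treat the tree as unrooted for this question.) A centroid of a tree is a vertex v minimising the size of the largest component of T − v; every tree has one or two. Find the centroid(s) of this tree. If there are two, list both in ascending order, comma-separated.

Removing K splits the tree into components of sizes 2, 1, 1, 1, 1, 1, 1, 1, 1, 1, 1, 1, 1, 1; the largest is 2 ≤ ⌊16/2⌋ = 8.
No neighbour of K does as well, so K is the unique centroid.

K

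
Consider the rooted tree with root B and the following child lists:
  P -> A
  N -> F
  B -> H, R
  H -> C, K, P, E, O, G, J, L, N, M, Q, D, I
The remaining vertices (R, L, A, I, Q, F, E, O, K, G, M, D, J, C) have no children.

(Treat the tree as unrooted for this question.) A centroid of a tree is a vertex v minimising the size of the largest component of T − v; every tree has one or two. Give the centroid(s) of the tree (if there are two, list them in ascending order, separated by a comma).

H

Removing H splits the tree into components of sizes 2, 2, 2, 1, 1, 1, 1, 1, 1, 1, 1, 1, 1, 1; the largest is 2 ≤ ⌊18/2⌋ = 9.
No neighbour of H does as well, so H is the unique centroid.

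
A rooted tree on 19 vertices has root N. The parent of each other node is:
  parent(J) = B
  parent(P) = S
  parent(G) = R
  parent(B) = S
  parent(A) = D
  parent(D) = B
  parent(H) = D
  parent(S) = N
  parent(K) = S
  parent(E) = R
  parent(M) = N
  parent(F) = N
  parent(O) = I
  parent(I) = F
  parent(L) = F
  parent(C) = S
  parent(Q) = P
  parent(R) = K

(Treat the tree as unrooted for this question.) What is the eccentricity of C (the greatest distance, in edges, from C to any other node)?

5

A farthest node from C is O.
The path C-S-N-F-I-O has 5 edges.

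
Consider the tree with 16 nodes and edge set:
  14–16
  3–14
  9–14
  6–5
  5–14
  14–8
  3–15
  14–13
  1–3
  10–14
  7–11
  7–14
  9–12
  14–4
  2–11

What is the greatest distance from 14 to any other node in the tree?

The node farthest from 14 is 2, via 14 – 7 – 11 – 2 — 3 edges.

3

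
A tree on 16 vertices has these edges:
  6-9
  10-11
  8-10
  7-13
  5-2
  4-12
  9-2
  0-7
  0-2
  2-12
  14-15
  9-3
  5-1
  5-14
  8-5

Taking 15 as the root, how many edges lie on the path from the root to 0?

Path from 15 to 0: 15 – 14 – 5 – 2 – 0, which has 4 edges.

4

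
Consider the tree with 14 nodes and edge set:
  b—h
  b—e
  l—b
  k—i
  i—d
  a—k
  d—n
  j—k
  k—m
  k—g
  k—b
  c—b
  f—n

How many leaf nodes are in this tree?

9

Exactly 9 nodes have a single neighbour: a, c, e, f, g, h, j, l, m.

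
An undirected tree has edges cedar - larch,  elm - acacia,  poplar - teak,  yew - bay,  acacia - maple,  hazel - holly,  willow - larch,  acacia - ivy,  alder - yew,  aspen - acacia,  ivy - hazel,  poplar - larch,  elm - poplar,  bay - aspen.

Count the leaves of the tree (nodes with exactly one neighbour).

Degree-1 nodes: alder, cedar, holly, maple, teak, willow — 6 of them.

6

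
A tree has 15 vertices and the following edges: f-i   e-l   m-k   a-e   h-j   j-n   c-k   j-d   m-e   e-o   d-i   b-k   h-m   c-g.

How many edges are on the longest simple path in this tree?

8

BFS from g reaches f last, at distance 8; BFS from f confirms no node is farther.
Path: g–c–k–m–h–j–d–i–f.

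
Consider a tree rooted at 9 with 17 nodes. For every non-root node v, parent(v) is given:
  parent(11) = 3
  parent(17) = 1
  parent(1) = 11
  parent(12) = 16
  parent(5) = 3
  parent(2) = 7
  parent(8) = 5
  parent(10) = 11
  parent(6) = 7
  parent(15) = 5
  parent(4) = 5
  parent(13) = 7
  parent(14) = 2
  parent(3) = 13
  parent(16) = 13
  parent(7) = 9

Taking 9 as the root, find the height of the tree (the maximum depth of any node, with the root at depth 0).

The longest root-to-leaf path is 9 → 7 → 13 → 3 → 11 → 1 → 17 (6 edges).

6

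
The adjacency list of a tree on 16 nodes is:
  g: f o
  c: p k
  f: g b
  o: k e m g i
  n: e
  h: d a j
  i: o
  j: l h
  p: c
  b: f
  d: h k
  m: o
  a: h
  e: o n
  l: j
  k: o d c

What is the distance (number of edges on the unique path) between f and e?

Walking from f: f – g – o – e. Length 3.

3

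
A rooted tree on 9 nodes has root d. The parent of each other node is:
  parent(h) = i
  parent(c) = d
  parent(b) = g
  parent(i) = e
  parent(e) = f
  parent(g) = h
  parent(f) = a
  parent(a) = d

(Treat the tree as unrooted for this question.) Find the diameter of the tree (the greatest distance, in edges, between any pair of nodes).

BFS from c reaches b last, at distance 8; BFS from b confirms no node is farther.
Path: c – d – a – f – e – i – h – g – b.

8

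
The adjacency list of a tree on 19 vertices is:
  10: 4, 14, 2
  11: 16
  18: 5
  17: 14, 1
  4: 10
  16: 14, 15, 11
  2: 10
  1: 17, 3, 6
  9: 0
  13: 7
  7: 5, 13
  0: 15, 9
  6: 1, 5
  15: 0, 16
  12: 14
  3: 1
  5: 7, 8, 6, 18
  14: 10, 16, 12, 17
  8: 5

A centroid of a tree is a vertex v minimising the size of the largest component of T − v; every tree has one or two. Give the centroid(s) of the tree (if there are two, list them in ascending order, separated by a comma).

14

Delete 14: the remaining components have sizes 9, 5, 3, 1. Max 9 ≤ 9, so 14 is a centroid.
Every other node leaves some component of size > 9, so the centroid is unique.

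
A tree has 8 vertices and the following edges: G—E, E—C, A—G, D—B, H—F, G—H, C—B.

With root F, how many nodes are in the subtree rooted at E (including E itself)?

The subtree rooted at E contains: E, C, B, D — 4 nodes.

4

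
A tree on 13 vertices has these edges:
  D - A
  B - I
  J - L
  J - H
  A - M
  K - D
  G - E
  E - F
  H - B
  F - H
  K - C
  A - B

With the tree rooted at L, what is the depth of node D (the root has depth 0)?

5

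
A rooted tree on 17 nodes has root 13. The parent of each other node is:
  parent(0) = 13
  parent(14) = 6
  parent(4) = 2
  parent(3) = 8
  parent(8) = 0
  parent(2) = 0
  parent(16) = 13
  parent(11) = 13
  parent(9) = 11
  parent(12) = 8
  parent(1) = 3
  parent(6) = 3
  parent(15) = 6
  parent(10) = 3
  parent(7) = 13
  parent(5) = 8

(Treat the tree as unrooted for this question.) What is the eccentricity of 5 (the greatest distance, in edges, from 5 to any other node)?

5

A farthest node from 5 is 9.
The path 5–8–0–13–11–9 has 5 edges.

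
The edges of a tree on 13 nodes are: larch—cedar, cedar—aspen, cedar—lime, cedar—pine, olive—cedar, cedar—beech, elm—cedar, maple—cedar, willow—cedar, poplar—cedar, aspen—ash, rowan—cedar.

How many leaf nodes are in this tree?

Exactly 11 nodes have a single neighbour: ash, beech, elm, larch, lime, maple, olive, pine, poplar, rowan, willow.

11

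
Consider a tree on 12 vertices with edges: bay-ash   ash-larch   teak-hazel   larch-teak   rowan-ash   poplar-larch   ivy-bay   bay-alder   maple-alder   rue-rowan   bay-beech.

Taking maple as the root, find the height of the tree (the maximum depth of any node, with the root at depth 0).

A deepest node is hazel, reached by maple–alder–bay–ash–larch–teak–hazel.
That path has 6 edges, so the height is 6.

6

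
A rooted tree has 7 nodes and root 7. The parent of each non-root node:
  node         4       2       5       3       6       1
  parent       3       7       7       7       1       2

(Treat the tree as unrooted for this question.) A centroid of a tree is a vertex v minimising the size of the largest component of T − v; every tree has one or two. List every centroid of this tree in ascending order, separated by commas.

7

Delete 7: the remaining components have sizes 3, 2, 1. Max 3 ≤ 3, so 7 is a centroid.
No neighbour of 7 does as well, so 7 is the unique centroid.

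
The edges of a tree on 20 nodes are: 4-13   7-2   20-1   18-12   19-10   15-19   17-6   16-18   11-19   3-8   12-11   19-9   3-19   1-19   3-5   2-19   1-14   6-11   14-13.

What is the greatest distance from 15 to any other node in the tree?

Distances from 15 peak at 5, attained at 4 (16 also at distance 5).
15 – 19 – 1 – 14 – 13 – 4

5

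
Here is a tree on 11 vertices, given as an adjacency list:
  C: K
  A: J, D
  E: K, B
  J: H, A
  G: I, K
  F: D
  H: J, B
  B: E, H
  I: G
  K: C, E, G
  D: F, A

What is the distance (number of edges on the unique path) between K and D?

The path is K - E - B - H - J - A - D, which has 6 edges.

6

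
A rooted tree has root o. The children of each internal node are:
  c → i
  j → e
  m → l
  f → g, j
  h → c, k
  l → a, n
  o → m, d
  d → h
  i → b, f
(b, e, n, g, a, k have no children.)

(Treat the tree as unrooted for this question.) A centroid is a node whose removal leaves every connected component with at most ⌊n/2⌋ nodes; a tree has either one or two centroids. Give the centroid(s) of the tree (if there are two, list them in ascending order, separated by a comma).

h

Delete h: the remaining components have sizes 7, 6, 1. Max 7 ≤ 7, so h is a centroid.
Every other node leaves some component of size > 7, so the centroid is unique.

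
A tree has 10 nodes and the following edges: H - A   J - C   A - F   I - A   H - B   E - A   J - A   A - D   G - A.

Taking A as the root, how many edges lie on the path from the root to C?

2

Path from A to C: A–J–C, which has 2 edges.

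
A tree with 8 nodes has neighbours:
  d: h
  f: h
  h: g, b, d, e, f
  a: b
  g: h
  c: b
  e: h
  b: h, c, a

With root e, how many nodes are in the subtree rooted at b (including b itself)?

Descendants of b (including itself): b, a, c. That's 3.

3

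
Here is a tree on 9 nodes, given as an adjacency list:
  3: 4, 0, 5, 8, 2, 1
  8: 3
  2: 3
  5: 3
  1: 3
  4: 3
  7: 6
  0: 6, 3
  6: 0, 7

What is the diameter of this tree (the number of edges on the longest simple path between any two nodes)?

Starting from 5, a farthest node is 7 at distance 4.
One longest path: 5-3-0-6-7.
So the diameter is 4.

4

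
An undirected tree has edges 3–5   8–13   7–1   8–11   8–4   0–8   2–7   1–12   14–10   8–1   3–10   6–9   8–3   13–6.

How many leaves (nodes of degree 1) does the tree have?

Exactly 8 nodes have a single neighbour: 0, 2, 4, 5, 9, 11, 12, 14.

8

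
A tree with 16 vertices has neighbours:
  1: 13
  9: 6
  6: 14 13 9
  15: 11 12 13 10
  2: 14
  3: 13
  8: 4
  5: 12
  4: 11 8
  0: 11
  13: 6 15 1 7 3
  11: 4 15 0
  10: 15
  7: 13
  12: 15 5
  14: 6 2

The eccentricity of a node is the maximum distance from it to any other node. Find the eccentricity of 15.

Distances from 15 peak at 4, attained at 2.
15-13-6-14-2

4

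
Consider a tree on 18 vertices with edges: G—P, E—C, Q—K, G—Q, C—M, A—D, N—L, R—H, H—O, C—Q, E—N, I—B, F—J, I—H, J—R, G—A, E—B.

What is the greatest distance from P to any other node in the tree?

10

The node farthest from P is F, via P – G – Q – C – E – B – I – H – R – J – F — 10 edges.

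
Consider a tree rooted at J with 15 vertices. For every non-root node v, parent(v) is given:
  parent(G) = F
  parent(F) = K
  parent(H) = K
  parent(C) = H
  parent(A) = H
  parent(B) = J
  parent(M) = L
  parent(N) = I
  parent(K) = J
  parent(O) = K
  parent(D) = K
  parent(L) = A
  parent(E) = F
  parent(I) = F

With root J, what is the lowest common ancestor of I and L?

I's ancestor chain is I, F, K, J and L's is L, A, H, K, J; they first meet at K.

K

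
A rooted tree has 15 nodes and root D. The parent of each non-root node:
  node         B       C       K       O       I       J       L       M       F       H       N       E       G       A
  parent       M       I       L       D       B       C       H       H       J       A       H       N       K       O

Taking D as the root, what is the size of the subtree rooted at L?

Descendants of L (including itself): L, K, G. That's 3.

3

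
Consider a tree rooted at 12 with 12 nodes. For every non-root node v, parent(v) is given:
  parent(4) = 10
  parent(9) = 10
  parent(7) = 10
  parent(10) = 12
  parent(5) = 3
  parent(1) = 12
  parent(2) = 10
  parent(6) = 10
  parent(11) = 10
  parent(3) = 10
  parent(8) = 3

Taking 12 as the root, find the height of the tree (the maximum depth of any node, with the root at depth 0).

8 sits deepest: 12–10–3–8 — 3 edges from the root.

3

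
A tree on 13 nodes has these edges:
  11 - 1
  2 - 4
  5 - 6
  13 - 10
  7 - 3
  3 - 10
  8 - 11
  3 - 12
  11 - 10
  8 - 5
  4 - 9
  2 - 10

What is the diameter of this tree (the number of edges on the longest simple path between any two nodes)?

BFS from 9 reaches 6 last, at distance 7; BFS from 6 confirms no node is farther.
Path: 9-4-2-10-11-8-5-6.

7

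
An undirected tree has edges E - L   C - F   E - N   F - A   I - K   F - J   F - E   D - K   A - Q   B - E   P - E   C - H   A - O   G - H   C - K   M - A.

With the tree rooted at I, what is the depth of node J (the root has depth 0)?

4

Climbing from J to the root: J – F – C – K – I. That's 4 steps.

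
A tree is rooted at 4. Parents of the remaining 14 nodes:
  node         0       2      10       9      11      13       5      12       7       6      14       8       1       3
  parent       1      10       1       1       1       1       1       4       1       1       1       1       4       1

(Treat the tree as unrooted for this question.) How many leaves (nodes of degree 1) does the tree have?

12

Degree-1 nodes: 0, 2, 3, 5, 6, 7, 8, 9, 11, 12, 13, 14 — 12 of them.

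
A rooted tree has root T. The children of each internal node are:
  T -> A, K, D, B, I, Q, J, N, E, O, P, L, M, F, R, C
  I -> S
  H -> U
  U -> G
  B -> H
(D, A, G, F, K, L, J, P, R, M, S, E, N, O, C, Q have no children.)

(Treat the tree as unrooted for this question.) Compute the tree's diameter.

6

A longest path is G-U-H-B-T-I-S, with 6 edges.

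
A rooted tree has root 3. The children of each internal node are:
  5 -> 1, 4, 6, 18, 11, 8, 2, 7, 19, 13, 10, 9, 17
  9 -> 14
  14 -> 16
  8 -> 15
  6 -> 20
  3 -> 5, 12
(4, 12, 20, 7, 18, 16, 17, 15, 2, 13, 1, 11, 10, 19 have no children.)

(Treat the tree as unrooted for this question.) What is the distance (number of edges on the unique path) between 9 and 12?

9–5–3–12: 3 edges.

3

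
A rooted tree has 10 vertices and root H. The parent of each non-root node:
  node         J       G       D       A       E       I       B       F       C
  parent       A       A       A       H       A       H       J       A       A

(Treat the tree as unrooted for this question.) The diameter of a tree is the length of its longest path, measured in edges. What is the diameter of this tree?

4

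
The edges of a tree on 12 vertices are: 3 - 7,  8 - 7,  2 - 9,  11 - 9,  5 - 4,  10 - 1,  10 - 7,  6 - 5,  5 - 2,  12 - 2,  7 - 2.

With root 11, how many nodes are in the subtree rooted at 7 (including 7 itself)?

5

The subtree rooted at 7 contains: 7, 8, 10, 3, 1 — 5 nodes.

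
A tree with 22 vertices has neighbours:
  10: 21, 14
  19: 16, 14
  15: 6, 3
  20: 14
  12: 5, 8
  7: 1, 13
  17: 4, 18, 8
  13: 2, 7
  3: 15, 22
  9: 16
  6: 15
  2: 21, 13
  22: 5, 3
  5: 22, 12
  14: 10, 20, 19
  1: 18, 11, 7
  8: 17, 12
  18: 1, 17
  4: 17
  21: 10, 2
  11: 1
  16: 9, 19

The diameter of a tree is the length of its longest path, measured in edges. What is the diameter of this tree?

BFS from 9 reaches 6 last, at distance 18; BFS from 6 confirms no node is farther.
Path: 9-16-19-14-10-21-2-13-7-1-18-17-8-12-5-22-3-15-6.

18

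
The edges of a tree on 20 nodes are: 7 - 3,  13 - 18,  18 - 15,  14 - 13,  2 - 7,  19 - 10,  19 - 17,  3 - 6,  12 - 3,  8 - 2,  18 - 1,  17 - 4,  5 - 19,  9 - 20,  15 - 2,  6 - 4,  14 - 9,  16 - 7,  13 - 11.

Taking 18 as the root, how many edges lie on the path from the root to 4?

Path from 18 to 4: 18 – 15 – 2 – 7 – 3 – 6 – 4, which has 6 edges.

6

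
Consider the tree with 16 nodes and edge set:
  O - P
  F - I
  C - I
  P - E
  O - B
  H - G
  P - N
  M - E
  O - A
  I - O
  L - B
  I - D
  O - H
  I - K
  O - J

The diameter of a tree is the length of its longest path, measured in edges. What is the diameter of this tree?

5

BFS from M reaches F last, at distance 5; BFS from F confirms no node is farther.
Path: M-E-P-O-I-F.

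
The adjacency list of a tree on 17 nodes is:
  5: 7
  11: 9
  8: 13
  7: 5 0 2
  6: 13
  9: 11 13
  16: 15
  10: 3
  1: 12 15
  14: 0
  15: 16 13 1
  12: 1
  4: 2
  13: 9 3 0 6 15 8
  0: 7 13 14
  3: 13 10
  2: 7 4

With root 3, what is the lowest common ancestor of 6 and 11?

6's ancestor chain is 6, 13, 3 and 11's is 11, 9, 13, 3; they first meet at 13.

13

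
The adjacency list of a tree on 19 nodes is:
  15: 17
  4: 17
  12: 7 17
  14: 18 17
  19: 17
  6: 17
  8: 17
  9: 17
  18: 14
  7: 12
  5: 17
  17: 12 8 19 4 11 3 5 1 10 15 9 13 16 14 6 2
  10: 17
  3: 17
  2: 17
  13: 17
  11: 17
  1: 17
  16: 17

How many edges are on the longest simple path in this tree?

4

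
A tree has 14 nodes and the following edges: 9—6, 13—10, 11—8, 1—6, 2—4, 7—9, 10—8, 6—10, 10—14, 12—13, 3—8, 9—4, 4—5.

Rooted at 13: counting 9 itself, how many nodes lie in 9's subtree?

Descendants of 9 (including itself): 9, 4, 7, 2, 5. That's 5.

5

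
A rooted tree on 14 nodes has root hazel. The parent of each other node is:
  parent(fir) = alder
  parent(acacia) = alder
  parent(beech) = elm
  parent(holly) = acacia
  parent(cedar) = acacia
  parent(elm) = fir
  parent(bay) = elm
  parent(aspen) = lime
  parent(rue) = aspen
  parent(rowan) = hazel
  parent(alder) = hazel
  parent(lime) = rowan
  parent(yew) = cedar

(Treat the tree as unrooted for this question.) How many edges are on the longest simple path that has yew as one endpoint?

The node farthest from yew is rue, via yew–cedar–acacia–alder–hazel–rowan–lime–aspen–rue — 8 edges.

8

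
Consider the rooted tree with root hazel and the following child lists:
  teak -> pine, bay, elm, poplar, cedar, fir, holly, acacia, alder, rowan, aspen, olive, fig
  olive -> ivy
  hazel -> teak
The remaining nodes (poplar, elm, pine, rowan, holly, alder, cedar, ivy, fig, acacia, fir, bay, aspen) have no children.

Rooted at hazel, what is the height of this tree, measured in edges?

The longest root-to-leaf path is hazel-teak-olive-ivy (3 edges).

3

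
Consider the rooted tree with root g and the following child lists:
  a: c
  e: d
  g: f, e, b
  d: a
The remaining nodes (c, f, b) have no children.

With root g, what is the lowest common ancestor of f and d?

g

f's ancestor chain is f, g and d's is d, e, g; they first meet at g.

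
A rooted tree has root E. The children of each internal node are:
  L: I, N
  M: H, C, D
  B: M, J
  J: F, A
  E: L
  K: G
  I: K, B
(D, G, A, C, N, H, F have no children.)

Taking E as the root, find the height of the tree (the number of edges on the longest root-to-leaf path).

5

The longest root-to-leaf path is E–L–I–B–M–C (5 edges).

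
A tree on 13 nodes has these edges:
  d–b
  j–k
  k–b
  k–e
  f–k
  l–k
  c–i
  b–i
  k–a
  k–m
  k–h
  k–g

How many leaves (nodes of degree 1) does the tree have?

Degree-1 nodes: a, c, d, e, f, g, h, j, l, m — 10 of them.

10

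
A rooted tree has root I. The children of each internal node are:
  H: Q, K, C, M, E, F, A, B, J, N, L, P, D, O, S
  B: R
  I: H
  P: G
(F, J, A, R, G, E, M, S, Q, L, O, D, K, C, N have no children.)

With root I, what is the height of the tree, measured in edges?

A deepest node is R, reached by I-H-B-R.
That path has 3 edges, so the height is 3.

3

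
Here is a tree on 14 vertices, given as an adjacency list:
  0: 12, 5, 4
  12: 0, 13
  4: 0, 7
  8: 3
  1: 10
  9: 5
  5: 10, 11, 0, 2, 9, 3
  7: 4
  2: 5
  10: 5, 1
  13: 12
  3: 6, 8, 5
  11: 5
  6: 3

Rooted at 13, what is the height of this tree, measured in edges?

5

A deepest node is 1, reached by 13–12–0–5–10–1.
That path has 5 edges, so the height is 5.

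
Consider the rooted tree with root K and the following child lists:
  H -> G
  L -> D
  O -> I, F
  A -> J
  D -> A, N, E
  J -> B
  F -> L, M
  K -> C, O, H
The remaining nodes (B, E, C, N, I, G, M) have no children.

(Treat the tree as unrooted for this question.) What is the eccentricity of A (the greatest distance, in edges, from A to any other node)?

Distances from A peak at 7, attained at G.
A–D–L–F–O–K–H–G

7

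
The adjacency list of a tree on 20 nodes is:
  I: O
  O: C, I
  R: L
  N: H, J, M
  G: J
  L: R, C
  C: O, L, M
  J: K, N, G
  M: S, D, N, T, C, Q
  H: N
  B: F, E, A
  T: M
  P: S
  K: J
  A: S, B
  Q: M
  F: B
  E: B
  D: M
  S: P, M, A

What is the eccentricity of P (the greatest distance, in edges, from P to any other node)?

5

Distances from P peak at 5, attained at I (R, G, K also at distance 5).
P – S – M – C – O – I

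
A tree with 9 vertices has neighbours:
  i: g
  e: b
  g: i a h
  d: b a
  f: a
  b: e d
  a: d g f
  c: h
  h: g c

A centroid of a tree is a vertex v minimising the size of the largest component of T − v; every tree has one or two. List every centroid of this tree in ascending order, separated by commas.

a

If a is removed the pieces have sizes 4, 3, 1, all ≤ ⌊9/2⌋ = 4.
Every other node leaves some component of size > 4, so the centroid is unique.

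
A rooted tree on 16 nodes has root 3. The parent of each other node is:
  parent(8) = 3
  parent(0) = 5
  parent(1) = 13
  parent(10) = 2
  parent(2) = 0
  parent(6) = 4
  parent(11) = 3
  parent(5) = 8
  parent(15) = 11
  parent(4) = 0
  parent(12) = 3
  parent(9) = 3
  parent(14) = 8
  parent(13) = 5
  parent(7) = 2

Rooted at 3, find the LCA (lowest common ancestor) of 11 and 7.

3

11's ancestor chain is 11, 3 and 7's is 7, 2, 0, 5, 8, 3; they first meet at 3.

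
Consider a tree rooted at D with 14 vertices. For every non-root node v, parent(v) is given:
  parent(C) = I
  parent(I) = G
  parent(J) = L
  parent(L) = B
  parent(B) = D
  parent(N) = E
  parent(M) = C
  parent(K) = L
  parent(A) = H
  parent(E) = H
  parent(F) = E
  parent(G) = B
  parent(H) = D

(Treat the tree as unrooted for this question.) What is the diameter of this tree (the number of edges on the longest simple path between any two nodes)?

Starting from M, a farthest node is N at distance 8.
One longest path: M-C-I-G-B-D-H-E-N.
So the diameter is 8.

8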